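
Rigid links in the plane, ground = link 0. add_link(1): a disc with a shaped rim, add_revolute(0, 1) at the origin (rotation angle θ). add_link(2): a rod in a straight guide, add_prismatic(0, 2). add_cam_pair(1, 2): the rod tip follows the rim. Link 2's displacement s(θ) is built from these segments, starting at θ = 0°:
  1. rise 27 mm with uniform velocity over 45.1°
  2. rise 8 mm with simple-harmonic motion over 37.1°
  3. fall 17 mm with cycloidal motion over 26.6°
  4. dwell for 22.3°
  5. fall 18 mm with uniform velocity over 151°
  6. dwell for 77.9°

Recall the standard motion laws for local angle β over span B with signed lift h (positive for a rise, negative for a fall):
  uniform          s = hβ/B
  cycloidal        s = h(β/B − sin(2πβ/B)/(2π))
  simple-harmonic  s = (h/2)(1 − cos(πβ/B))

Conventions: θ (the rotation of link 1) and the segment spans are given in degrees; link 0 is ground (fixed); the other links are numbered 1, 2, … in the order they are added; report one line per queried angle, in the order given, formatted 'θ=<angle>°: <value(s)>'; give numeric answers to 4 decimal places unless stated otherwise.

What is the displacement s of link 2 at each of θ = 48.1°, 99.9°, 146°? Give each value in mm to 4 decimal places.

segment 1 (0° to 45.1°, uniform, h = 27) is passed completely: s = 0.0000 + (27) = 27.0000
θ = 48.1° falls in segment 2 (45.1° to 82.2°, simple-harmonic, h = 8): β = 48.1 − 45.1 = 3°, B = 37.1°; Δs = 8/2·(1 − cos(π·0.0809)) = 0.1284; s = 27.0000 + 0.1284 = 27.1284
segment 2 (45.1° to 82.2°, simple-harmonic, h = 8) is passed completely: s = 27.0000 + (8) = 35.0000
θ = 99.9° falls in segment 3 (82.2° to 108.8°, cycloidal, h = -17): β = 99.9 − 82.2 = 17.7°, B = 26.6°; Δs = -17·(0.6654 − sin(2π·0.6654)/(2π)) = -13.6445; s = 35.0000 − 13.6445 = 21.3555
segment 3 (82.2° to 108.8°, cycloidal, h = -17) is passed completely: s = 35.0000 + (-17) = 18.0000
segment 4 (108.8° to 131.1°, dwell): s unchanged at 18.0000
θ = 146° falls in segment 5 (131.1° to 282.1°, uniform, h = -18): β = 146 − 131.1 = 14.9°, B = 151°; Δs = -18·14.9/151 = -1.7762; s = 18.0000 − 1.7762 = 16.2238

θ=48.1°: 27.1284
θ=99.9°: 21.3555
θ=146°: 16.2238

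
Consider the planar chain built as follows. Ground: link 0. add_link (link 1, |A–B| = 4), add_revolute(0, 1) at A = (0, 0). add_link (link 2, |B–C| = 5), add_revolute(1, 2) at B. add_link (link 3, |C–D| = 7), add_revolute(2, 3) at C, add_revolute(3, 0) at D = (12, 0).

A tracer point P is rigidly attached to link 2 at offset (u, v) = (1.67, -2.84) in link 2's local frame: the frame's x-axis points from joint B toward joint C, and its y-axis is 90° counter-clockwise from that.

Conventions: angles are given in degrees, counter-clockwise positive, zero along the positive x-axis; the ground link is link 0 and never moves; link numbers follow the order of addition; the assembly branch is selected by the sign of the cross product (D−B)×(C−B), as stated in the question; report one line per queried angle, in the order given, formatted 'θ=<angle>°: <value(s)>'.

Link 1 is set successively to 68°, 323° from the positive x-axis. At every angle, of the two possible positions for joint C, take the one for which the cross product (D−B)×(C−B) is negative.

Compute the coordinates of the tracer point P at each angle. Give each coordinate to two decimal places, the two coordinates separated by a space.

A=(0,0), D=(12.00,0)
θ=68°: B = A + 4.00·(cos68°, sin68°) = (1.4984, 3.7087)
θ=68°: |BD| = 11.1372
θ=68°: circle(B,5.00) ∩ circle(D,7.00): a=4.4911, h=2.1976
θ=68°:   candidates: C₊=(6.4651,4.2854) cross=24.476; C₋=(5.0014,0.1410) cross=-24.476
θ=68°:   branch - wants cross < 0 → take C=(5.0014,0.1410) (cross=-24.476)
θ=68°: ex = (C−B)/|BC| = (0.7006,-0.7136); ey = (0.7136,0.7006)
θ=68°: P = B + 1.67·ex + -2.84·ey = (0.6419,0.5274)
θ=323°: B = A + 4.00·(cos323°, sin323°) = (3.1945, -2.4073)
θ=323°: |BD| = 9.1286
θ=323°: circle(B,5.00) ∩ circle(D,7.00): a=3.2497, h=3.7999
θ=323°:   candidates: C₊=(5.3272,2.1151) cross=34.688; C₋=(7.3313,-5.2157) cross=-34.688
θ=323°:   branch - wants cross < 0 → take C=(7.3313,-5.2157) (cross=-34.688)
θ=323°: ex = (C−B)/|BC| = (0.8274,-0.5617); ey = (0.5617,0.8274)
θ=323°: P = B + 1.67·ex + -2.84·ey = (2.9810,-5.6950)

θ=68°: 0.64 0.53
θ=323°: 2.98 -5.69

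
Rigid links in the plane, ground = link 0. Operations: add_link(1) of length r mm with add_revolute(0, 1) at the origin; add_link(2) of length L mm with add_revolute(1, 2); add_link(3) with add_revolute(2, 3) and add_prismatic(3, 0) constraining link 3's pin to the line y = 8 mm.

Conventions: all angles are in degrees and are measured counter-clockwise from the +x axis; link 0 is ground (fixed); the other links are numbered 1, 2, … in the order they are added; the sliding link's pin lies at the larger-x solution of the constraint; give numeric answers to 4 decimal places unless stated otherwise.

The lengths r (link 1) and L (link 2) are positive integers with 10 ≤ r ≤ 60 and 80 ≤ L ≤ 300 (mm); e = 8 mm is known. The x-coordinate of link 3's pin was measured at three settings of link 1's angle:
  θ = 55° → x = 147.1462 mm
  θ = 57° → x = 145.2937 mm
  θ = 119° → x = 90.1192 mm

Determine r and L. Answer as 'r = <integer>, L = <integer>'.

constraint per measurement: (x − r cos θ)² + (r sin θ − e)² = L²
subtracting the θ₁ and θ₂ equations cancels the r² and L² terms:
r = (x₁² − x₂²) / (2[(x₁cos θ₁ + e sin θ₁) − (x₂cos θ₂ + e sin θ₂)]) = 52.9998 → r = 53
L² = (x₁ − r cos θ₁)² + (r sin θ₁ − e)² = 14884.0064 → L = 122.0000 → L = 122
check at θ₃=119°: x = 90.1192 (printed 90.1192) ✓

r = 53, L = 122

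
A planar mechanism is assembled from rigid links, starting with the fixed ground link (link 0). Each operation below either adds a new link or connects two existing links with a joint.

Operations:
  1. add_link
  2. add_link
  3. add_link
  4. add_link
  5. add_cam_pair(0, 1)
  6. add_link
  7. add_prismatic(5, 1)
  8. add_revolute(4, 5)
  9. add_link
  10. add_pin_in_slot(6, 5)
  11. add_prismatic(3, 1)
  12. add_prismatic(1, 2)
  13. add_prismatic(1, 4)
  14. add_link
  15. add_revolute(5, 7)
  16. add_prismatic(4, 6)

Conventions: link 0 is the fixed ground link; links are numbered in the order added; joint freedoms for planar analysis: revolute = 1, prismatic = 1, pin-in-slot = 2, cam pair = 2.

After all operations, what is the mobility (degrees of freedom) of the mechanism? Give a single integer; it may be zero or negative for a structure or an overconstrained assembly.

L=1 J1=0 J2=0
add link → L=2 J1=0 J2=0
add link → L=3 J1=0 J2=0
add link → L=4 J1=0 J2=0
add link → L=5 J1=0 J2=0
C@0,1 dof=2 J2 → L=5 J1=0 J2=1
add link → L=6 J1=0 J2=1
P@5,1 dof=1 J1 → L=6 J1=1 J2=1
R@4,5 dof=1 J1 → L=6 J1=2 J2=1
add link → L=7 J1=2 J2=1
PS@6,5 dof=2 J2 → L=7 J1=2 J2=2
P@3,1 dof=1 J1 → L=7 J1=3 J2=2
P@1,2 dof=1 J1 → L=7 J1=4 J2=2
P@1,4 dof=1 J1 → L=7 J1=5 J2=2
add link → L=8 J1=5 J2=2
R@5,7 dof=1 J1 → L=8 J1=6 J2=2
P@4,6 dof=1 J1 → L=8 J1=7 J2=2
M=3(L−1)−2J1−J2=3·7−2·7−2=5

M = 5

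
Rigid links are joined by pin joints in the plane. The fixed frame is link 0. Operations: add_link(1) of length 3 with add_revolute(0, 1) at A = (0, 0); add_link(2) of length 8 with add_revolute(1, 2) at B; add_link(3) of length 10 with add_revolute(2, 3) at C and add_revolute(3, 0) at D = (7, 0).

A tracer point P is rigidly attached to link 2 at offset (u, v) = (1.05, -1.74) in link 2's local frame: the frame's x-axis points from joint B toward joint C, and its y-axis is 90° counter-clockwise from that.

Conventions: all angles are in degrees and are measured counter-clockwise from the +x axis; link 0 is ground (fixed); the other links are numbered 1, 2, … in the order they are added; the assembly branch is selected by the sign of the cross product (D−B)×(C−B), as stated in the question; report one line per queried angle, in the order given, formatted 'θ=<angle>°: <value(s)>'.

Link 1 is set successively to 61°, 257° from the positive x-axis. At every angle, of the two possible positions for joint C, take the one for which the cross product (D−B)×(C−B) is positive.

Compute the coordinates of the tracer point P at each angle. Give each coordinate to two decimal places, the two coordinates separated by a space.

A=(0,0), D=(7.00,0)
θ=61°: B = A + 3.00·(cos61°, sin61°) = (1.4544, 2.6239)
θ=61°: |BD| = 6.1350
θ=61°: circle(B,8.00) ∩ circle(D,10.00): a=0.1335, h=7.9989
θ=61°:   candidates: C₊=(4.9961,9.7972) cross=49.073; C₋=(-1.8459,-4.6636) cross=-49.073
θ=61°:   branch + wants cross > 0 → take C=(4.9961,9.7972) (cross=49.073)
θ=61°: ex = (C−B)/|BC| = (0.4427,0.8967); ey = (-0.8967,0.4427)
θ=61°: P = B + 1.05·ex + -1.74·ey = (3.4795,2.7950)
θ=257°: B = A + 3.00·(cos257°, sin257°) = (-0.6749, -2.9231)
θ=257°: |BD| = 8.2127
θ=257°: circle(B,8.00) ∩ circle(D,10.00): a=1.9146, h=7.7675
θ=257°:   candidates: C₊=(-1.6503,5.0172) cross=63.792; C₋=(3.8790,-9.5005) cross=-63.792
θ=257°:   branch + wants cross > 0 → take C=(-1.6503,5.0172) (cross=63.792)
θ=257°: ex = (C−B)/|BC| = (-0.1219,0.9925); ey = (-0.9925,-0.1219)
θ=257°: P = B + 1.05·ex + -1.74·ey = (0.9241,-1.6688)

θ=61°: 3.48 2.80
θ=257°: 0.92 -1.67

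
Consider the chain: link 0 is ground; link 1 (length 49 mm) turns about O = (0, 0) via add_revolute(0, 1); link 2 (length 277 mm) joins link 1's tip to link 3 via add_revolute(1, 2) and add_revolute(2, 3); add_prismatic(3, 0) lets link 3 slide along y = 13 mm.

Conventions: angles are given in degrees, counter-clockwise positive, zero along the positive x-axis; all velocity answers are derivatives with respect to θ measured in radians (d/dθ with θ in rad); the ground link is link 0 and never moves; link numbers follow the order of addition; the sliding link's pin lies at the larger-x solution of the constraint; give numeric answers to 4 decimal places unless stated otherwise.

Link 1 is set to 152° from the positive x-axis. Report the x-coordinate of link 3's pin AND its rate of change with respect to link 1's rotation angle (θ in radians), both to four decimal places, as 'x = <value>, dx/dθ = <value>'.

geometry: r = 49 mm, L = 277 mm, e = 13 mm
crank pin P = (r cos θ, r sin θ) = (-43.264432, 23.004107)
h = r sin θ − e = 23.004107 − 13 = 10.004107
x = r cos θ + √(L² − h²) = -43.264432 + 276.819287 = 233.554855
dx/dθ = −r sin θ − h·r cos θ/√(L² − h²) (θ in radians; h = 10.004107) = -21.440552

x = 233.5549, dx/dθ = -21.4406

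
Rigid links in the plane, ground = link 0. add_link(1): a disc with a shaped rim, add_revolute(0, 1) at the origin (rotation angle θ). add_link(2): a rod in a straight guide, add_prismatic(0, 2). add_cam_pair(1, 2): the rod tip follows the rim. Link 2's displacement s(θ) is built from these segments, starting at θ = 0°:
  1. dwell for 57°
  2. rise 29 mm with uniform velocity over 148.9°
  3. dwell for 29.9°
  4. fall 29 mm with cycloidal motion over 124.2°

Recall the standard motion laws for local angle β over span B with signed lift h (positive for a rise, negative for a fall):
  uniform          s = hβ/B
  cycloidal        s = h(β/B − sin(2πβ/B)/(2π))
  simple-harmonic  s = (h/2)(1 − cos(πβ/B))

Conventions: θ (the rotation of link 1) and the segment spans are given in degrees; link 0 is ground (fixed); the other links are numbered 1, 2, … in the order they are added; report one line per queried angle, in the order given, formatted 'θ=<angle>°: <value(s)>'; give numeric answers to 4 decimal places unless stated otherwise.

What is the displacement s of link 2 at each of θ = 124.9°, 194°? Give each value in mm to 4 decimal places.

segment 1 (0° to 57°, dwell): s unchanged at 0.0000
θ = 124.9° falls in segment 2 (57° to 205.9°, uniform, h = 29): β = 124.9 − 57 = 67.9°, B = 148.9°; Δs = 29·67.9/148.9 = 13.2243; s = 0.0000 + 13.2243 = 13.2243
θ = 194° falls in segment 2 (57° to 205.9°, uniform, h = 29): β = 194 − 57 = 137°, B = 148.9°; Δs = 29·137/148.9 = 26.6823; s = 0.0000 + 26.6823 = 26.6823

θ=124.9°: 13.2243
θ=194°: 26.6823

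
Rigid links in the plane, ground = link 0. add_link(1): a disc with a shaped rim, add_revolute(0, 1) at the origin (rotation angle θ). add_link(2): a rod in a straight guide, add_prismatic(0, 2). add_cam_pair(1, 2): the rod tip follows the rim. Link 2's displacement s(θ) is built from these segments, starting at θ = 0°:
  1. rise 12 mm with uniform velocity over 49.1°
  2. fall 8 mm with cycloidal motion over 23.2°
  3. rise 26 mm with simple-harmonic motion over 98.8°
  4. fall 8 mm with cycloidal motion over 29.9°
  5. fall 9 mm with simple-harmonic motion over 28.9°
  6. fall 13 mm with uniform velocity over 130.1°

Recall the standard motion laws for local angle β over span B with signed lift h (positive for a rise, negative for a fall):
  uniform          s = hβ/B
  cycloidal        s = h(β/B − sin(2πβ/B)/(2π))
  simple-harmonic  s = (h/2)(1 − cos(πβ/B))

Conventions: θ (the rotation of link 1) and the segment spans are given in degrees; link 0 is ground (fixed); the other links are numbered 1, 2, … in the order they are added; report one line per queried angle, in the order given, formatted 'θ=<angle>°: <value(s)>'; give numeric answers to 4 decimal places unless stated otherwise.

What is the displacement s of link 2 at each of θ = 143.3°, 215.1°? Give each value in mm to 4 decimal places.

segment 1 (0° to 49.1°, uniform, h = 12) is passed completely: s = 0.0000 + (12) = 12.0000
segment 2 (49.1° to 72.3°, cycloidal, h = -8) is passed completely: s = 12.0000 + (-8) = 4.0000
θ = 143.3° falls in segment 3 (72.3° to 171.1°, simple-harmonic, h = 26): β = 143.3 − 72.3 = 71°, B = 98.8°; Δs = 26/2·(1 − cos(π·0.7186)) = 21.2431; s = 4.0000 + 21.2431 = 25.2431
segment 3 (72.3° to 171.1°, simple-harmonic, h = 26) is passed completely: s = 4.0000 + (26) = 30.0000
segment 4 (171.1° to 201°, cycloidal, h = -8) is passed completely: s = 30.0000 + (-8) = 22.0000
θ = 215.1° falls in segment 5 (201° to 229.9°, simple-harmonic, h = -9): β = 215.1 − 201 = 14.1°, B = 28.9°; Δs = -9/2·(1 − cos(π·0.4879)) = -4.3288; s = 22.0000 − 4.3288 = 17.6712

θ=143.3°: 25.2431
θ=215.1°: 17.6712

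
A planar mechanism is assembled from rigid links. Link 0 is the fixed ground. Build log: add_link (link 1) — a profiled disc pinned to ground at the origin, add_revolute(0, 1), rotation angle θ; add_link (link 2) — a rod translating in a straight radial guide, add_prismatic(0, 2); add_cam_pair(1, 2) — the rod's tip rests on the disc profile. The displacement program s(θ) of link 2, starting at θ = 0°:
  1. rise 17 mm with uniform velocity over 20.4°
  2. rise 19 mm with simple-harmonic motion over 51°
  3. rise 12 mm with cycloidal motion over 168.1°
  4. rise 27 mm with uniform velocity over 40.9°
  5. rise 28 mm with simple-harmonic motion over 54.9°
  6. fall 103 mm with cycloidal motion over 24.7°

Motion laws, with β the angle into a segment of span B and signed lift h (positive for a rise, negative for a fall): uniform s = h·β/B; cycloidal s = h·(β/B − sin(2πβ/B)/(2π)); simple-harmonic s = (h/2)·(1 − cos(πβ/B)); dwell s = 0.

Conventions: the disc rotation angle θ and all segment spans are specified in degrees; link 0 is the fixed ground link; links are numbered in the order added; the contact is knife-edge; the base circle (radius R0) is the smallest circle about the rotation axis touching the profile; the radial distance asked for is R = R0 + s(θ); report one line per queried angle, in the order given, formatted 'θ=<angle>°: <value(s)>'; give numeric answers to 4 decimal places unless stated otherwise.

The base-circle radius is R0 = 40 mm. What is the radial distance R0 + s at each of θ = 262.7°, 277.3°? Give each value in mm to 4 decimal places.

seg 1 [0°–20.4°] uniform, h=17: full span → s += 17 → s = 17.0000
seg 2 [20.4°–71.4°] simple-harmonic, h=19: full span → s += 19 → s = 36.0000
seg 3 [71.4°–239.5°] cycloidal, h=12: full span → s += 12 → s = 48.0000
seg 4 [239.5°–280.4°] uniform, h=27: θ=262.7° here. β=23.2, B=40.9. 27·23.2/40.9 = 15.3154 → s = 63.3154
seg 4 [239.5°–280.4°] uniform, h=27: θ=277.3° here. β=37.8, B=40.9. 27·37.8/40.9 = 24.9535 → s = 72.9535
θ=262.7°: R = R0 + s = 40 + 63.3154 = 103.3154
θ=277.3°: R = R0 + s = 40 + 72.9535 = 112.9535

θ=262.7°: 103.3154
θ=277.3°: 112.9535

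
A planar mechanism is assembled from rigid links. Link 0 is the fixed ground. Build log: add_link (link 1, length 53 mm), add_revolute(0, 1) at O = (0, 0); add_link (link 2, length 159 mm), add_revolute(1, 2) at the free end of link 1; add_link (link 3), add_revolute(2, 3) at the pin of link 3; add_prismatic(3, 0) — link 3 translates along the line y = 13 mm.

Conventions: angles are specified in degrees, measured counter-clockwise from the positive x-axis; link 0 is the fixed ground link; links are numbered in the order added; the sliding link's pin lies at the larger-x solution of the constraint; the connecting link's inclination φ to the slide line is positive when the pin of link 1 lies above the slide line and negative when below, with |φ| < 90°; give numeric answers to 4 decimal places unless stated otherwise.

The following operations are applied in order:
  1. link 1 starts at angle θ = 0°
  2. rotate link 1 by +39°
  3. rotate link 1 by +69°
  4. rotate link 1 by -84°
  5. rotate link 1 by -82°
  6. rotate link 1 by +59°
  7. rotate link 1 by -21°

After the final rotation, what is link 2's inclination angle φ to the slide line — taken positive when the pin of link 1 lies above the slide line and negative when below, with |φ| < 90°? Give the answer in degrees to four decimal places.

geometry: r = 53 mm, L = 159 mm, e = 13 mm; θ starts at 0°
rotate link 1 by +39°: θ ← 0° +39° = 39°
rotate link 1 by +69°: θ ← 39° +69° = 108°
rotate link 1 by -84°: θ ← 108° -84° = 24°
rotate link 1 by -82°: θ ← 24° -82° = -58°
rotate link 1 by +59°: θ ← -58° +59° = 1°
rotate link 1 by -21°: θ ← 1° -21° = -20°
h = r sin θ − e = -18.127068 − 13 = -31.127068
sin φ = h / L = -31.127068 / 159 = -0.19576772
φ = arcsin(-0.19576772) = -11.289575°

-11.2896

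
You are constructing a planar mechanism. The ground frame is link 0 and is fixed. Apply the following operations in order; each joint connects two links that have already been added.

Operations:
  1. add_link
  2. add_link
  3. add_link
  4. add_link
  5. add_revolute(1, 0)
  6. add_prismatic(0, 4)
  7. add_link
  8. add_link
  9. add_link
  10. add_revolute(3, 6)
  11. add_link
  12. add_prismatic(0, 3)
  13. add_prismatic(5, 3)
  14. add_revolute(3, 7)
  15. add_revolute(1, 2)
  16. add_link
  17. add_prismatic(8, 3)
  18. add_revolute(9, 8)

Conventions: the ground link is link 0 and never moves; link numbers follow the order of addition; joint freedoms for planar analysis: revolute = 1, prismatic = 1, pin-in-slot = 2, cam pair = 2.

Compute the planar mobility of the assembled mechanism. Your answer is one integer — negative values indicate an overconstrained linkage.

ground; <1,0,0>
#1 <2,0,0>
#2 <3,0,0>
#3 <4,0,0>
#4 <5,0,0>
R:1↔0 J1 <5,1,0>
P:0↔4 J1 <5,2,0>
#5 <6,2,0>
#6 <7,2,0>
#7 <8,2,0>
R:3↔6 J1 <8,3,0>
#8 <9,3,0>
P:0↔3 J1 <9,4,0>
P:5↔3 J1 <9,5,0>
R:3↔7 J1 <9,6,0>
R:1↔2 J1 <9,7,0>
#9 <10,7,0>
P:8↔3 J1 <10,8,0>
R:9↔8 J1 <10,9,0>
3×9 − 2×9 − 1×0 = 9

M = 9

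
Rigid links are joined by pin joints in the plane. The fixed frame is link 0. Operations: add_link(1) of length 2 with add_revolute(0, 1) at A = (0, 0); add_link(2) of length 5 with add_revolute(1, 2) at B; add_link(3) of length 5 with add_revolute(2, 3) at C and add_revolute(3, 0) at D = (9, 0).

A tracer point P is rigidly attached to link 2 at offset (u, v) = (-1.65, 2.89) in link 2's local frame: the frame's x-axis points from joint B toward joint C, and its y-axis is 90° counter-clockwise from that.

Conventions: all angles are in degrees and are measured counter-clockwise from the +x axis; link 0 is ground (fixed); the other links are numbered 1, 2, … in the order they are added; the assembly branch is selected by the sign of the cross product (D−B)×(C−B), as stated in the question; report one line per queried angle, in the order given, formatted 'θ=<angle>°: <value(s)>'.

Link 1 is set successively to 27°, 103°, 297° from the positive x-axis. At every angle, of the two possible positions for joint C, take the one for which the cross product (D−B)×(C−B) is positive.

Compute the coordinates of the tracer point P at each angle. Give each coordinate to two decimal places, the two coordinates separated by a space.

A=(0,0), D=(9.00,0)
θ=27°: B = A + 2.00·(cos27°, sin27°) = (1.7820, 0.9080)
θ=27°: |BD| = 7.2749
θ=27°: circle(B,5.00) ∩ circle(D,5.00): a=3.6374, h=3.4306
θ=27°:   candidates: C₊=(5.8192,3.8578) cross=24.957; C₋=(4.9628,-2.9498) cross=-24.957
θ=27°:   branch + wants cross > 0 → take C=(5.8192,3.8578) (cross=24.957)
θ=27°: ex = (C−B)/|BC| = (0.8074,0.5900); ey = (-0.5900,0.8074)
θ=27°: P = B + -1.65·ex + 2.89·ey = (-1.2552,2.2680)
θ=103°: B = A + 2.00·(cos103°, sin103°) = (-0.4499, 1.9487)
θ=103°: |BD| = 9.6487
θ=103°: circle(B,5.00) ∩ circle(D,5.00): a=4.8244, h=1.3136
θ=103°:   candidates: C₊=(4.5403,2.2609) cross=12.674; C₋=(4.0098,-0.3121) cross=-12.674
θ=103°:   branch + wants cross > 0 → take C=(4.5403,2.2609) (cross=12.674)
θ=103°: ex = (C−B)/|BC| = (0.9980,0.0624); ey = (-0.0624,0.9980)
θ=103°: P = B + -1.65·ex + 2.89·ey = (-2.2771,4.7301)
θ=297°: B = A + 2.00·(cos297°, sin297°) = (0.9080, -1.7820)
θ=297°: |BD| = 8.2859
θ=297°: circle(B,5.00) ∩ circle(D,5.00): a=4.1430, h=2.7993
θ=297°:   candidates: C₊=(4.3520,1.8428) cross=23.195; C₋=(5.5560,-3.6248) cross=-23.195
θ=297°:   branch + wants cross > 0 → take C=(4.3520,1.8428) (cross=23.195)
θ=297°: ex = (C−B)/|BC| = (0.6888,0.7250); ey = (-0.7250,0.6888)
θ=297°: P = B + -1.65·ex + 2.89·ey = (-2.3237,-0.9876)

θ=27°: -1.26 2.27
θ=103°: -2.28 4.73
θ=297°: -2.32 -0.99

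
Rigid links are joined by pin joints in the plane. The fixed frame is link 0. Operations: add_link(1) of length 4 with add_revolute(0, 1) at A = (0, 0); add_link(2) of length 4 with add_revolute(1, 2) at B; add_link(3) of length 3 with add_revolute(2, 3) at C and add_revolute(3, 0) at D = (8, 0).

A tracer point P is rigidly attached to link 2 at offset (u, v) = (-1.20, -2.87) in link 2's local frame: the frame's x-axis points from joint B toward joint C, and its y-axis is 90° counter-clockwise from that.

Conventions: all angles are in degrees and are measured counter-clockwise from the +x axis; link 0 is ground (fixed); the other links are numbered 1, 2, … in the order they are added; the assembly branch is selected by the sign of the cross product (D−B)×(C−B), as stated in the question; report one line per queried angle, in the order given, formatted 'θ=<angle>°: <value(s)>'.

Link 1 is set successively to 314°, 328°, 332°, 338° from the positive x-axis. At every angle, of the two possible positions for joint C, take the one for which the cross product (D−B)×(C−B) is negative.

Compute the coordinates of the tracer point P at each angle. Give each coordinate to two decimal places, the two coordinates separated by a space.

A=(0,0), D=(8.00,0)
θ=314°: B = A + 4.00·(cos314°, sin314°) = (2.7786, -2.8774)
θ=314°: |BD| = 5.9617
θ=314°: circle(B,4.00) ∩ circle(D,3.00): a=3.5679, h=1.8083
θ=314°:   candidates: C₊=(5.0307,0.4284) cross=10.780; C₋=(6.7762,-2.7391) cross=-10.780
θ=314°:   branch - wants cross < 0 → take C=(6.7762,-2.7391) (cross=-10.780)
θ=314°: ex = (C−B)/|BC| = (0.9994,0.0346); ey = (-0.0346,0.9994)
θ=314°: P = B + -1.20·ex + -2.87·ey = (1.6786,-5.7871)
θ=328°: B = A + 4.00·(cos328°, sin328°) = (3.3922, -2.1197)
θ=328°: |BD| = 5.0720
θ=328°: circle(B,4.00) ∩ circle(D,3.00): a=3.2261, h=2.3649
θ=328°:   candidates: C₊=(5.3347,1.3770) cross=11.995; C₋=(7.3113,-2.9199) cross=-11.995
θ=328°:   branch - wants cross < 0 → take C=(7.3113,-2.9199) (cross=-11.995)
θ=328°: ex = (C−B)/|BC| = (0.9798,-0.2001); ey = (0.2001,0.9798)
θ=328°: P = B + -1.20·ex + -2.87·ey = (1.6423,-4.6916)
θ=332°: B = A + 4.00·(cos332°, sin332°) = (3.5318, -1.8779)
θ=332°: |BD| = 4.8468
θ=332°: circle(B,4.00) ∩ circle(D,3.00): a=3.1455, h=2.4710
θ=332°:   candidates: C₊=(5.4742,1.6188) cross=11.976; C₋=(7.3890,-2.9371) cross=-11.976
θ=332°:   branch - wants cross < 0 → take C=(7.3890,-2.9371) (cross=-11.976)
θ=332°: ex = (C−B)/|BC| = (0.9643,-0.2648); ey = (0.2648,0.9643)
θ=332°: P = B + -1.20·ex + -2.87·ey = (1.6146,-4.3277)
θ=338°: B = A + 4.00·(cos338°, sin338°) = (3.7087, -1.4984)
θ=338°: |BD| = 4.5454
θ=338°: circle(B,4.00) ∩ circle(D,3.00): a=3.0427, h=2.5965
θ=338°:   candidates: C₊=(5.7254,1.9560) cross=11.802; C₋=(7.4373,-2.9468) cross=-11.802
θ=338°:   branch - wants cross < 0 → take C=(7.4373,-2.9468) (cross=-11.802)
θ=338°: ex = (C−B)/|BC| = (0.9321,-0.3621); ey = (0.3621,0.9321)
θ=338°: P = B + -1.20·ex + -2.87·ey = (1.5510,-3.7392)

θ=314°: 1.68 -5.79
θ=328°: 1.64 -4.69
θ=332°: 1.61 -4.33
θ=338°: 1.55 -3.74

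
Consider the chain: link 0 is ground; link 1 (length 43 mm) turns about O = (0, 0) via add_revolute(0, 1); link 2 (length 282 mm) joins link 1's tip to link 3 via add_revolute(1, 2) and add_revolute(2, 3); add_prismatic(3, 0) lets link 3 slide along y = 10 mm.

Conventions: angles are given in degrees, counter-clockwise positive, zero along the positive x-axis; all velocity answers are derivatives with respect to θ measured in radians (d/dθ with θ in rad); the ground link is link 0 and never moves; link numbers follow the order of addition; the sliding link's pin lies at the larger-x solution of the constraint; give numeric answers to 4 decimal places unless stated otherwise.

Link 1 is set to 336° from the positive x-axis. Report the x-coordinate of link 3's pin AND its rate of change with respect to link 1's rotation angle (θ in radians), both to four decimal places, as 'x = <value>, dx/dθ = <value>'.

geometry: r = 43 mm, L = 282 mm, e = 10 mm
crank pin P = (r cos θ, r sin θ) = (39.282455, -17.489676)
h = r sin θ − e = -17.489676 − 10 = -27.489676
x = r cos θ + √(L² − h²) = 39.282455 + 280.656940 = 319.939394
dx/dθ = −r sin θ − h·r cos θ/√(L² − h²) (θ in radians; h = -27.489676) = 21.337298

x = 319.9394, dx/dθ = 21.3373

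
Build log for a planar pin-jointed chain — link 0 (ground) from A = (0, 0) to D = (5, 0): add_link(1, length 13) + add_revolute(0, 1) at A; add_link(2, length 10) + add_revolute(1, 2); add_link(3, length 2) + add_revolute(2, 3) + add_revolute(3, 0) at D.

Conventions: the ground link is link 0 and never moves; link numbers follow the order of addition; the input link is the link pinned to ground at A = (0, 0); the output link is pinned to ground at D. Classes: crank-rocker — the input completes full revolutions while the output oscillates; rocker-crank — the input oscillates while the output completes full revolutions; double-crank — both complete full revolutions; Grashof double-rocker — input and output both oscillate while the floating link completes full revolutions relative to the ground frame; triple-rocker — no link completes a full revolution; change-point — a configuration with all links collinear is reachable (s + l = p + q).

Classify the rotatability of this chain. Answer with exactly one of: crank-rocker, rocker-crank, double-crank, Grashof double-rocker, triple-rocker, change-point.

lengths: ground=5, input=13, coupler=10, output=2
sorted: s=2 (shortest), l=13 (longest), p+q=15
s + l = 15 vs p + q = 15
s + l = p + q → change-point (collinear configuration reachable)

change-point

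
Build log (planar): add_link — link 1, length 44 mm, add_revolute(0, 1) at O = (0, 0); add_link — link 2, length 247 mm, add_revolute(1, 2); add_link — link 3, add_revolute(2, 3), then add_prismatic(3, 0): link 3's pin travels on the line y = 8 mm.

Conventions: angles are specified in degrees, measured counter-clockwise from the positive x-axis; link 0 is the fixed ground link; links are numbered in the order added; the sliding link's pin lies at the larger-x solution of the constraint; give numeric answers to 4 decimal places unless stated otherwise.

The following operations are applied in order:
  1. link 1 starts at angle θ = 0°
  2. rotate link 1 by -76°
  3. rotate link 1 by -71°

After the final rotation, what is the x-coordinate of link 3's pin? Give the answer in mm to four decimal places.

geometry: r = 44 mm, L = 247 mm, e = 8 mm; θ starts at 0°
rotate link 1 by -76°: θ ← 0° -76° = -76°
rotate link 1 by -71°: θ ← -76° -71° = -147°
crank pin P = (r cos θ, r sin θ) = (-36.901505, -23.964118)
h = r sin θ − e = -23.964118 − 8 = -31.964118
x = r cos θ + √(L² − h²) = -36.901505 + 244.923039 = 208.021534

208.0215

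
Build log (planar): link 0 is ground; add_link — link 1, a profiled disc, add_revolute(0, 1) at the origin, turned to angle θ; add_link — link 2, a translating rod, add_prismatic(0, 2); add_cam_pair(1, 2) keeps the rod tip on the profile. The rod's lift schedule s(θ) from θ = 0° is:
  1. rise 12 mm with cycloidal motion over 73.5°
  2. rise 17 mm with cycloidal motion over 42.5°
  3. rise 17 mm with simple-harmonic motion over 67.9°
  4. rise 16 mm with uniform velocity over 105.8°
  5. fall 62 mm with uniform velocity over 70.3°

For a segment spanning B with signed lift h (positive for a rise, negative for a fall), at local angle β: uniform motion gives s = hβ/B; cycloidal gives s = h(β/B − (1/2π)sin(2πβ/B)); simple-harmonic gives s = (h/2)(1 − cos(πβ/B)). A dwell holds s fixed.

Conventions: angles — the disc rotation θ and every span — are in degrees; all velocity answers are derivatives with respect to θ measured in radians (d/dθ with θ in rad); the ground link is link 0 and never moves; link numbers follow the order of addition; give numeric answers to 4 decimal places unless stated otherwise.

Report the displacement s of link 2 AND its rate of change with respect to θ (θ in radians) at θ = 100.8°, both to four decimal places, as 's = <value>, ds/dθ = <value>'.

seg 1 [0°–73.5°] cycloidal, h=12: full span → s += 12 → s = 12.0000
seg 2 [73.5°–116°] cycloidal, h=17: θ=100.8° here. β=27.3, B=42.5. 17·(0.6424 − sin(2π·0.6424)/(2π)) = 13.0300 → s = 25.0300
velocity in seg [73.5°–116°] (cycloidal), θ in radians: β = 27.3° = 0.4765 rad, B = 42.5° = 0.7418 rad; ds/dθ = (h/B)(1 − cos(2πβ/B)) = (17/0.7418)(1 − cos(2π·0.6424)) = 37.264339 mm/rad

s = 25.0300, ds/dθ = 37.2643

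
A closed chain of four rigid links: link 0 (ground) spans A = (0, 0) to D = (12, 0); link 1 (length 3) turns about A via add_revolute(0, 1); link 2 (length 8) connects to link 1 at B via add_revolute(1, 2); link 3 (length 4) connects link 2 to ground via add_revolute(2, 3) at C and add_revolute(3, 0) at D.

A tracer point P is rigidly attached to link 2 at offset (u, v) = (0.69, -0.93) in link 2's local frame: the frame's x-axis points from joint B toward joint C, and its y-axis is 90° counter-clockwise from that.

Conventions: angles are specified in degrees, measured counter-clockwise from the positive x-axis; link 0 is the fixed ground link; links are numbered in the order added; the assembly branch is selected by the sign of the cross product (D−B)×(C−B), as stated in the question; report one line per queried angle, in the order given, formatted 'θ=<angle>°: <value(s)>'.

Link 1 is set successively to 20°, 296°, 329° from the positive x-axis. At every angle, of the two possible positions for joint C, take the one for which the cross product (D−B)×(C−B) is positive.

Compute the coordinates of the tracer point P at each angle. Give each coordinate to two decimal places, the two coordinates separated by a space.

A=(0,0), D=(12.00,0)
θ=20°: B = A + 3.00·(cos20°, sin20°) = (2.8191, 1.0261)
θ=20°: |BD| = 9.2381
θ=20°: circle(B,8.00) ∩ circle(D,4.00): a=7.2170, h=3.4518
θ=20°:   candidates: C₊=(10.3748,3.6550) cross=31.888; C₋=(9.6080,-3.2060) cross=-31.888
θ=20°:   branch + wants cross > 0 → take C=(10.3748,3.6550) (cross=31.888)
θ=20°: ex = (C−B)/|BC| = (0.9445,0.3286); ey = (-0.3286,0.9445)
θ=20°: P = B + 0.69·ex + -0.93·ey = (3.7764,0.3745)
θ=296°: B = A + 3.00·(cos296°, sin296°) = (1.3151, -2.6964)
θ=296°: |BD| = 11.0199
θ=296°: circle(B,8.00) ∩ circle(D,4.00): a=7.6878, h=2.2130
θ=296°:   candidates: C₊=(8.2277,1.3305) cross=24.387; C₋=(9.3107,-2.9611) cross=-24.387
θ=296°:   branch + wants cross > 0 → take C=(8.2277,1.3305) (cross=24.387)
θ=296°: ex = (C−B)/|BC| = (0.8641,0.5034); ey = (-0.5034,0.8641)
θ=296°: P = B + 0.69·ex + -0.93·ey = (2.3794,-3.1527)
θ=329°: B = A + 3.00·(cos329°, sin329°) = (2.5715, -1.5451)
θ=329°: |BD| = 9.5543
θ=329°: circle(B,8.00) ∩ circle(D,4.00): a=7.2891, h=3.2968
θ=329°:   candidates: C₊=(9.2315,2.8871) cross=31.499; C₋=(10.2978,-3.6197) cross=-31.499
θ=329°:   branch + wants cross > 0 → take C=(9.2315,2.8871) (cross=31.499)
θ=329°: ex = (C−B)/|BC| = (0.8325,0.5540); ey = (-0.5540,0.8325)
θ=329°: P = B + 0.69·ex + -0.93·ey = (3.6612,-1.9371)

θ=20°: 3.78 0.37
θ=296°: 2.38 -3.15
θ=329°: 3.66 -1.94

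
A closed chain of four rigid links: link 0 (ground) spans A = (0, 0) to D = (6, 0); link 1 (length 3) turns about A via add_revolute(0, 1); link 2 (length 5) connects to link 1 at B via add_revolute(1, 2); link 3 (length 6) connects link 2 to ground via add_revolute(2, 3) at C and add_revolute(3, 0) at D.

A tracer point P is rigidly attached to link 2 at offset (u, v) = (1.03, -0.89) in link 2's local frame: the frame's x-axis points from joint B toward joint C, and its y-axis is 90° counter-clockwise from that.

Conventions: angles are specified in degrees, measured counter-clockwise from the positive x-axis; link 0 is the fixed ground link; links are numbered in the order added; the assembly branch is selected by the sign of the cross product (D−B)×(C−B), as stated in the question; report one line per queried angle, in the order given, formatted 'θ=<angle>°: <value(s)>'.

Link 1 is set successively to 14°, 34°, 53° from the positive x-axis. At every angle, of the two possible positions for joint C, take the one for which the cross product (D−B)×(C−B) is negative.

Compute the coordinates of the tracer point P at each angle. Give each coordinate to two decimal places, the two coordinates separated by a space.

A=(0,0), D=(6.00,0)
θ=14°: B = A + 3.00·(cos14°, sin14°) = (2.9109, 0.7258)
θ=14°: |BD| = 3.1732
θ=14°: circle(B,5.00) ∩ circle(D,6.00): a=-0.1466, h=4.9978
θ=14°:   candidates: C₊=(3.9112,5.6247) cross=15.859; C₋=(1.6250,-4.1061) cross=-15.859
θ=14°:   branch - wants cross < 0 → take C=(1.6250,-4.1061) (cross=-15.859)
θ=14°: ex = (C−B)/|BC| = (-0.2572,-0.9664); ey = (0.9664,-0.2572)
θ=14°: P = B + 1.03·ex + -0.89·ey = (1.7859,-0.0407)
θ=34°: B = A + 3.00·(cos34°, sin34°) = (2.4871, 1.6776)
θ=34°: |BD| = 3.8929
θ=34°: circle(B,5.00) ∩ circle(D,6.00): a=0.5336, h=4.9714
θ=34°:   candidates: C₊=(5.1110,5.9338) cross=19.353; C₋=(0.8263,-3.0385) cross=-19.353
θ=34°:   branch - wants cross < 0 → take C=(0.8263,-3.0385) (cross=-19.353)
θ=34°: ex = (C−B)/|BC| = (-0.3322,-0.9432); ey = (0.9432,-0.3322)
θ=34°: P = B + 1.03·ex + -0.89·ey = (1.3055,1.0017)
θ=53°: B = A + 3.00·(cos53°, sin53°) = (1.8054, 2.3959)
θ=53°: |BD| = 4.8306
θ=53°: circle(B,5.00) ∩ circle(D,6.00): a=1.2767, h=4.8343
θ=53°:   candidates: C₊=(5.3118,5.9604) cross=23.352; C₋=(0.5163,-2.4351) cross=-23.352
θ=53°:   branch - wants cross < 0 → take C=(0.5163,-2.4351) (cross=-23.352)
θ=53°: ex = (C−B)/|BC| = (-0.2578,-0.9662); ey = (0.9662,-0.2578)
θ=53°: P = B + 1.03·ex + -0.89·ey = (0.6800,1.6302)

θ=14°: 1.79 -0.04
θ=34°: 1.31 1.00
θ=53°: 0.68 1.63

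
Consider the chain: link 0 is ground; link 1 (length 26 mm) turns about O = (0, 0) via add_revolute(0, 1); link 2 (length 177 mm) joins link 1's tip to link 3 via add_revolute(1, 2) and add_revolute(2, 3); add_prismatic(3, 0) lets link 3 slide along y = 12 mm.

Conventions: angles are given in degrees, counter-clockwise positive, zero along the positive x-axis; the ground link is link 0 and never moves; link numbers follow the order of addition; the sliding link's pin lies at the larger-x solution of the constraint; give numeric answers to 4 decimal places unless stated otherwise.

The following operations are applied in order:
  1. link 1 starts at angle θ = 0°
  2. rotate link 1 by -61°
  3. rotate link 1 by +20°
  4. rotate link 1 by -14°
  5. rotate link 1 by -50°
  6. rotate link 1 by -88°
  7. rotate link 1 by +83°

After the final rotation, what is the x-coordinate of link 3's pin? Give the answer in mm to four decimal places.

geometry: r = 26 mm, L = 177 mm, e = 12 mm; θ starts at 0°
rotate link 1 by -61°: θ ← 0° -61° = -61°
rotate link 1 by +20°: θ ← -61° +20° = -41°
rotate link 1 by -14°: θ ← -41° -14° = -55°
rotate link 1 by -50°: θ ← -55° -50° = -105°
rotate link 1 by -88°: θ ← -105° -88° = -193°
rotate link 1 by +83°: θ ← -193° +83° = -110°
crank pin P = (r cos θ, r sin θ) = (-8.892524, -24.432008)
h = r sin θ − e = -24.432008 − 12 = -36.432008
x = r cos θ + √(L² − h²) = -8.892524 + 173.210014 = 164.317490

164.3175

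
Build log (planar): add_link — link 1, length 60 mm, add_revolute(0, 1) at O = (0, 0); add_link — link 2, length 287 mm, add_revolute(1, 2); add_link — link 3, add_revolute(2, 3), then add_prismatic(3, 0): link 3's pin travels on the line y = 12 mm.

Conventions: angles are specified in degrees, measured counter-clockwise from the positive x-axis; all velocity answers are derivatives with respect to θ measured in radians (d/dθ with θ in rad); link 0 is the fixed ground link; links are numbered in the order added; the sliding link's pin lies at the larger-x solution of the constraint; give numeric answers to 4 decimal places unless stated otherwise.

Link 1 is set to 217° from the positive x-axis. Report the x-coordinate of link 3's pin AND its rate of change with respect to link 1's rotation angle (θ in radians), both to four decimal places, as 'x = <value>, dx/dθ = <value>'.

geometry: r = 60 mm, L = 287 mm, e = 12 mm
crank pin P = (r cos θ, r sin θ) = (-47.918131, -36.108901)
h = r sin θ − e = -36.108901 − 12 = -48.108901
x = r cos θ + √(L² − h²) = -47.918131 + 282.939099 = 235.020968
dx/dθ = −r sin θ − h·r cos θ/√(L² − h²) (θ in radians; h = -48.108901) = 27.961252

x = 235.0210, dx/dθ = 27.9613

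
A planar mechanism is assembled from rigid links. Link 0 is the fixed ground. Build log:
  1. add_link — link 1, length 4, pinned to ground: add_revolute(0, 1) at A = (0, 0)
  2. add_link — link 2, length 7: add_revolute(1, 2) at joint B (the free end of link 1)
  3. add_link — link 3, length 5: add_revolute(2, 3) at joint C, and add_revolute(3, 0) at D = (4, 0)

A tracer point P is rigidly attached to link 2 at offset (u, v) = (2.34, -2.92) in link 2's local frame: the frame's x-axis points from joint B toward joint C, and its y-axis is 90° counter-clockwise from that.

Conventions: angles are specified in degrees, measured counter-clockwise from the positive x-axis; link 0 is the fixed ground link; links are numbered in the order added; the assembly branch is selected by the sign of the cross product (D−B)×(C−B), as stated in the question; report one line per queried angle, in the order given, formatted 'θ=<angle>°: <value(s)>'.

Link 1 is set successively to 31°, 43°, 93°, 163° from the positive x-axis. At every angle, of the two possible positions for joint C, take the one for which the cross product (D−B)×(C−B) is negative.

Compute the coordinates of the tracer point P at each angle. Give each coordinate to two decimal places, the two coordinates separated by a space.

A=(0,0), D=(4.00,0)
θ=31°: B = A + 4.00·(cos31°, sin31°) = (3.4287, 2.0602)
θ=31°: |BD| = 2.1379
θ=31°: circle(B,7.00) ∩ circle(D,5.00): a=6.6819, h=2.0861
θ=31°:   candidates: C₊=(7.2246,-3.8213) cross=4.460; C₋=(3.2041,-4.9362) cross=-4.460
θ=31°:   branch - wants cross < 0 → take C=(3.2041,-4.9362) (cross=-4.460)
θ=31°: ex = (C−B)/|BC| = (-0.0321,-0.9995); ey = (0.9995,-0.0321)
θ=31°: P = B + 2.34·ex + -2.92·ey = (0.4351,-0.1850)
θ=43°: B = A + 4.00·(cos43°, sin43°) = (2.9254, 2.7280)
θ=43°: |BD| = 2.9320
θ=43°: circle(B,7.00) ∩ circle(D,5.00): a=5.5588, h=4.2544
θ=43°:   candidates: C₊=(8.9211,-0.8847) cross=12.474; C₋=(1.0043,-4.0032) cross=-12.474
θ=43°:   branch - wants cross < 0 → take C=(1.0043,-4.0032) (cross=-12.474)
θ=43°: ex = (C−B)/|BC| = (-0.2744,-0.9616); ey = (0.9616,-0.2744)
θ=43°: P = B + 2.34·ex + -2.92·ey = (-0.5247,1.2792)
θ=93°: B = A + 4.00·(cos93°, sin93°) = (-0.2093, 3.9945)
θ=93°: |BD| = 5.8030
θ=93°: circle(B,7.00) ∩ circle(D,5.00): a=4.9694, h=4.9300
θ=93°:   candidates: C₊=(6.7889,4.1499) cross=28.609; C₋=(0.0017,-3.0023) cross=-28.609
θ=93°:   branch - wants cross < 0 → take C=(0.0017,-3.0023) (cross=-28.609)
θ=93°: ex = (C−B)/|BC| = (0.0302,-0.9995); ey = (0.9995,0.0302)
θ=93°: P = B + 2.34·ex + -2.92·ey = (-3.0575,1.5675)
θ=163°: B = A + 4.00·(cos163°, sin163°) = (-3.8252, 1.1695)
θ=163°: |BD| = 7.9121
θ=163°: circle(B,7.00) ∩ circle(D,5.00): a=5.4727, h=4.3646
θ=163°:   candidates: C₊=(2.2325,4.6772) cross=34.533; C₋=(0.9423,-3.9560) cross=-34.533
θ=163°:   branch - wants cross < 0 → take C=(0.9423,-3.9560) (cross=-34.533)
θ=163°: ex = (C−B)/|BC| = (0.6811,-0.7322); ey = (0.7322,0.6811)
θ=163°: P = B + 2.34·ex + -2.92·ey = (-4.3696,-2.5326)

θ=31°: 0.44 -0.18
θ=43°: -0.52 1.28
θ=93°: -3.06 1.57
θ=163°: -4.37 -2.53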